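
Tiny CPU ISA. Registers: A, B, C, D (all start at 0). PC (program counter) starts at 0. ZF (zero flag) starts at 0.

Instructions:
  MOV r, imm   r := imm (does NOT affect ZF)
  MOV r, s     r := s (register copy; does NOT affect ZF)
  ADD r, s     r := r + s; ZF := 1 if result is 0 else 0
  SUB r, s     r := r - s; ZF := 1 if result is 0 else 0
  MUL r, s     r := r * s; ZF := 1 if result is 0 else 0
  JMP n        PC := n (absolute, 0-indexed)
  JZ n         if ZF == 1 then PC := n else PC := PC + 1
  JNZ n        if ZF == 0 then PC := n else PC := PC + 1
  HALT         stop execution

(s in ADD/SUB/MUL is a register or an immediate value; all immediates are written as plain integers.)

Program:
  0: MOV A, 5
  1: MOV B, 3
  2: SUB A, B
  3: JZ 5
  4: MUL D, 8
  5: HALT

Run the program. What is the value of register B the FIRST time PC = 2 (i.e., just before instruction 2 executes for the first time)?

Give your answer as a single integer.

Step 1: PC=0 exec 'MOV A, 5'. After: A=5 B=0 C=0 D=0 ZF=0 PC=1
Step 2: PC=1 exec 'MOV B, 3'. After: A=5 B=3 C=0 D=0 ZF=0 PC=2
First time PC=2: B=3

3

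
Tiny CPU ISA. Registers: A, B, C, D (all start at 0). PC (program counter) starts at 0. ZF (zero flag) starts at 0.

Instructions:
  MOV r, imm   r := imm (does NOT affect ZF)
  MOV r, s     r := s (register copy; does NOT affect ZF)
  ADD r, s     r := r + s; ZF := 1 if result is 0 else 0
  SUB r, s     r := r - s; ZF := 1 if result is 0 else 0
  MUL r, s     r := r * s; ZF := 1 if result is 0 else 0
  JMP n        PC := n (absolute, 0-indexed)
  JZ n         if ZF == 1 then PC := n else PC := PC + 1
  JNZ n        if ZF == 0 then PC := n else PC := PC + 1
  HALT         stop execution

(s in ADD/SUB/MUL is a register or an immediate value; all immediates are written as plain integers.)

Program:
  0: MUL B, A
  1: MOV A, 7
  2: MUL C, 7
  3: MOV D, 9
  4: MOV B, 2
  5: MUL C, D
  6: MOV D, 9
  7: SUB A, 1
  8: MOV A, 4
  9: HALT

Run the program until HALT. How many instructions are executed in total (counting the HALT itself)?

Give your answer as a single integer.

Step 1: PC=0 exec 'MUL B, A'. After: A=0 B=0 C=0 D=0 ZF=1 PC=1
Step 2: PC=1 exec 'MOV A, 7'. After: A=7 B=0 C=0 D=0 ZF=1 PC=2
Step 3: PC=2 exec 'MUL C, 7'. After: A=7 B=0 C=0 D=0 ZF=1 PC=3
Step 4: PC=3 exec 'MOV D, 9'. After: A=7 B=0 C=0 D=9 ZF=1 PC=4
Step 5: PC=4 exec 'MOV B, 2'. After: A=7 B=2 C=0 D=9 ZF=1 PC=5
Step 6: PC=5 exec 'MUL C, D'. After: A=7 B=2 C=0 D=9 ZF=1 PC=6
Step 7: PC=6 exec 'MOV D, 9'. After: A=7 B=2 C=0 D=9 ZF=1 PC=7
Step 8: PC=7 exec 'SUB A, 1'. After: A=6 B=2 C=0 D=9 ZF=0 PC=8
Step 9: PC=8 exec 'MOV A, 4'. After: A=4 B=2 C=0 D=9 ZF=0 PC=9
Step 10: PC=9 exec 'HALT'. After: A=4 B=2 C=0 D=9 ZF=0 PC=9 HALTED
Total instructions executed: 10

Answer: 10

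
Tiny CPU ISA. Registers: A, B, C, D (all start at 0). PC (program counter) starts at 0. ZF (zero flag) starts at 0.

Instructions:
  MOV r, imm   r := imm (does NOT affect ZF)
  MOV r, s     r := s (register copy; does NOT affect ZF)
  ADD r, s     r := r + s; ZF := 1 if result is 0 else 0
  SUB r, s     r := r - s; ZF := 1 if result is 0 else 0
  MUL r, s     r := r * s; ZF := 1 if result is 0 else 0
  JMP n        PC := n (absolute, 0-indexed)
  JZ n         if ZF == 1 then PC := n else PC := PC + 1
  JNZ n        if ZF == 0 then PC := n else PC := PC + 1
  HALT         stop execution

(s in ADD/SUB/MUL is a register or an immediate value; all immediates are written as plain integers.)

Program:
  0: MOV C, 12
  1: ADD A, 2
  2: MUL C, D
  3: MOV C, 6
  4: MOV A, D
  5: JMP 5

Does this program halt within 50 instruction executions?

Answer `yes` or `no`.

Answer: no

Derivation:
Step 1: PC=0 exec 'MOV C, 12'. After: A=0 B=0 C=12 D=0 ZF=0 PC=1
Step 2: PC=1 exec 'ADD A, 2'. After: A=2 B=0 C=12 D=0 ZF=0 PC=2
Step 3: PC=2 exec 'MUL C, D'. After: A=2 B=0 C=0 D=0 ZF=1 PC=3
Step 4: PC=3 exec 'MOV C, 6'. After: A=2 B=0 C=6 D=0 ZF=1 PC=4
Step 5: PC=4 exec 'MOV A, D'. After: A=0 B=0 C=6 D=0 ZF=1 PC=5
Step 6: PC=5 exec 'JMP 5'. After: A=0 B=0 C=6 D=0 ZF=1 PC=5
State after step 6 equals state after step 5: the program is in a cycle of length 1 and will never halt.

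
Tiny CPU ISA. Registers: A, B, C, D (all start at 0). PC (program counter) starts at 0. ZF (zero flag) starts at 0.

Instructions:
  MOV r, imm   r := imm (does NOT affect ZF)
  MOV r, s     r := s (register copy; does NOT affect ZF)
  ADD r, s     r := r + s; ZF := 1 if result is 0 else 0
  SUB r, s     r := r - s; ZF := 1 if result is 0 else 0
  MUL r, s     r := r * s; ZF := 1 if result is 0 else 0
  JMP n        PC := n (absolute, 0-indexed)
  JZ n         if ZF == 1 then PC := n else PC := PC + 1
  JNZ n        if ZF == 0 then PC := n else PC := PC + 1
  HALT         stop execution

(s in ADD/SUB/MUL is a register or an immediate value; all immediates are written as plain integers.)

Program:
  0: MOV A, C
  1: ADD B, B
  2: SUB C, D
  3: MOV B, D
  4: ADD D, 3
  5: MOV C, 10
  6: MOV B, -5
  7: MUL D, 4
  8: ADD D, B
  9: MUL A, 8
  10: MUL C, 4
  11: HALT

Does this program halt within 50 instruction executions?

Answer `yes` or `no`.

Step 1: PC=0 exec 'MOV A, C'. After: A=0 B=0 C=0 D=0 ZF=0 PC=1
Step 2: PC=1 exec 'ADD B, B'. After: A=0 B=0 C=0 D=0 ZF=1 PC=2
Step 3: PC=2 exec 'SUB C, D'. After: A=0 B=0 C=0 D=0 ZF=1 PC=3
Step 4: PC=3 exec 'MOV B, D'. After: A=0 B=0 C=0 D=0 ZF=1 PC=4
Step 5: PC=4 exec 'ADD D, 3'. After: A=0 B=0 C=0 D=3 ZF=0 PC=5
Step 6: PC=5 exec 'MOV C, 10'. After: A=0 B=0 C=10 D=3 ZF=0 PC=6
Step 7: PC=6 exec 'MOV B, -5'. After: A=0 B=-5 C=10 D=3 ZF=0 PC=7
Step 8: PC=7 exec 'MUL D, 4'. After: A=0 B=-5 C=10 D=12 ZF=0 PC=8
Step 9: PC=8 exec 'ADD D, B'. After: A=0 B=-5 C=10 D=7 ZF=0 PC=9
Step 10: PC=9 exec 'MUL A, 8'. After: A=0 B=-5 C=10 D=7 ZF=1 PC=10
Step 11: PC=10 exec 'MUL C, 4'. After: A=0 B=-5 C=40 D=7 ZF=0 PC=11
Step 12: PC=11 exec 'HALT'. After: A=0 B=-5 C=40 D=7 ZF=0 PC=11 HALTED

Answer: yes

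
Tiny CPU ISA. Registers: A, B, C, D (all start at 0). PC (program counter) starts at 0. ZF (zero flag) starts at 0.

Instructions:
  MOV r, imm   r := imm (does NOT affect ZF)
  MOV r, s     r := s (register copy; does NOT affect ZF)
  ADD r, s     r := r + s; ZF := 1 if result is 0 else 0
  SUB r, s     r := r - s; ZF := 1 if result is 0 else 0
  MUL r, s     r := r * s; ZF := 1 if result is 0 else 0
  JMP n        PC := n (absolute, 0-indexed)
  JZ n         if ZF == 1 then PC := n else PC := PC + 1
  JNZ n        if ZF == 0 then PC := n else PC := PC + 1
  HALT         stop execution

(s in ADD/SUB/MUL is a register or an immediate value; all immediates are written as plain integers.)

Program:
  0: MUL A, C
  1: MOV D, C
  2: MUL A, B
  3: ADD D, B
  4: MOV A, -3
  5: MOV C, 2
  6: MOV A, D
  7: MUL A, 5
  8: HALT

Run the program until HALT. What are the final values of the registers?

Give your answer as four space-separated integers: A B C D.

Answer: 0 0 2 0

Derivation:
Step 1: PC=0 exec 'MUL A, C'. After: A=0 B=0 C=0 D=0 ZF=1 PC=1
Step 2: PC=1 exec 'MOV D, C'. After: A=0 B=0 C=0 D=0 ZF=1 PC=2
Step 3: PC=2 exec 'MUL A, B'. After: A=0 B=0 C=0 D=0 ZF=1 PC=3
Step 4: PC=3 exec 'ADD D, B'. After: A=0 B=0 C=0 D=0 ZF=1 PC=4
Step 5: PC=4 exec 'MOV A, -3'. After: A=-3 B=0 C=0 D=0 ZF=1 PC=5
Step 6: PC=5 exec 'MOV C, 2'. After: A=-3 B=0 C=2 D=0 ZF=1 PC=6
Step 7: PC=6 exec 'MOV A, D'. After: A=0 B=0 C=2 D=0 ZF=1 PC=7
Step 8: PC=7 exec 'MUL A, 5'. After: A=0 B=0 C=2 D=0 ZF=1 PC=8
Step 9: PC=8 exec 'HALT'. After: A=0 B=0 C=2 D=0 ZF=1 PC=8 HALTED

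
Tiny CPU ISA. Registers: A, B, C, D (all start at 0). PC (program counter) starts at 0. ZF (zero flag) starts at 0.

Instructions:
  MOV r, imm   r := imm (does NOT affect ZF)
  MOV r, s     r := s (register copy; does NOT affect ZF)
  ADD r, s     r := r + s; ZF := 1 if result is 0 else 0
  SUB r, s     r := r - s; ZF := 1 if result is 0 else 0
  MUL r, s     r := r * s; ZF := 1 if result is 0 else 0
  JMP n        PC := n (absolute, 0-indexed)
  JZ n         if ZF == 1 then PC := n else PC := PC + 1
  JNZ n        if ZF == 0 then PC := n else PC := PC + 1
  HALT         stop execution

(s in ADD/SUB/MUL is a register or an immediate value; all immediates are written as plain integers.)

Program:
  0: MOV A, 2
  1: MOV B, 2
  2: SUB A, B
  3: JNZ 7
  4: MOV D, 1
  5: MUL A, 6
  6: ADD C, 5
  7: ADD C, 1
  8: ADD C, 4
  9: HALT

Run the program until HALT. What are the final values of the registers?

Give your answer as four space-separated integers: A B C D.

Step 1: PC=0 exec 'MOV A, 2'. After: A=2 B=0 C=0 D=0 ZF=0 PC=1
Step 2: PC=1 exec 'MOV B, 2'. After: A=2 B=2 C=0 D=0 ZF=0 PC=2
Step 3: PC=2 exec 'SUB A, B'. After: A=0 B=2 C=0 D=0 ZF=1 PC=3
Step 4: PC=3 exec 'JNZ 7'. After: A=0 B=2 C=0 D=0 ZF=1 PC=4
Step 5: PC=4 exec 'MOV D, 1'. After: A=0 B=2 C=0 D=1 ZF=1 PC=5
Step 6: PC=5 exec 'MUL A, 6'. After: A=0 B=2 C=0 D=1 ZF=1 PC=6
Step 7: PC=6 exec 'ADD C, 5'. After: A=0 B=2 C=5 D=1 ZF=0 PC=7
Step 8: PC=7 exec 'ADD C, 1'. After: A=0 B=2 C=6 D=1 ZF=0 PC=8
Step 9: PC=8 exec 'ADD C, 4'. After: A=0 B=2 C=10 D=1 ZF=0 PC=9
Step 10: PC=9 exec 'HALT'. After: A=0 B=2 C=10 D=1 ZF=0 PC=9 HALTED

Answer: 0 2 10 1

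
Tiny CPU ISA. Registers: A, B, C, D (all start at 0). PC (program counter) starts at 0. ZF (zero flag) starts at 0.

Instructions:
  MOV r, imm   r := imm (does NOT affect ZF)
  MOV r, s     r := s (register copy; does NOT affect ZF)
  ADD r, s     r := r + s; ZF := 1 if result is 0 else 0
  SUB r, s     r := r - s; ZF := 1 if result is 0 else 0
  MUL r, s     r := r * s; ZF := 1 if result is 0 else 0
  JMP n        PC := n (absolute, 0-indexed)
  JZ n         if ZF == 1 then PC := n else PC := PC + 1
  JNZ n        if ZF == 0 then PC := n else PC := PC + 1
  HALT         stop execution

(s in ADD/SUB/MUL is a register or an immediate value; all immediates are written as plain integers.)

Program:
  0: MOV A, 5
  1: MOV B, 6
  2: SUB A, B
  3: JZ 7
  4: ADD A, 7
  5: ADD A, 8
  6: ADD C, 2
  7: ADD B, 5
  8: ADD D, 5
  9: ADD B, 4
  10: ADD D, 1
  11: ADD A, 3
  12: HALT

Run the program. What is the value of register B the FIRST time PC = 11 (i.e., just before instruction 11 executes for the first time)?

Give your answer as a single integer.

Step 1: PC=0 exec 'MOV A, 5'. After: A=5 B=0 C=0 D=0 ZF=0 PC=1
Step 2: PC=1 exec 'MOV B, 6'. After: A=5 B=6 C=0 D=0 ZF=0 PC=2
Step 3: PC=2 exec 'SUB A, B'. After: A=-1 B=6 C=0 D=0 ZF=0 PC=3
Step 4: PC=3 exec 'JZ 7'. After: A=-1 B=6 C=0 D=0 ZF=0 PC=4
Step 5: PC=4 exec 'ADD A, 7'. After: A=6 B=6 C=0 D=0 ZF=0 PC=5
Step 6: PC=5 exec 'ADD A, 8'. After: A=14 B=6 C=0 D=0 ZF=0 PC=6
Step 7: PC=6 exec 'ADD C, 2'. After: A=14 B=6 C=2 D=0 ZF=0 PC=7
Step 8: PC=7 exec 'ADD B, 5'. After: A=14 B=11 C=2 D=0 ZF=0 PC=8
Step 9: PC=8 exec 'ADD D, 5'. After: A=14 B=11 C=2 D=5 ZF=0 PC=9
Step 10: PC=9 exec 'ADD B, 4'. After: A=14 B=15 C=2 D=5 ZF=0 PC=10
Step 11: PC=10 exec 'ADD D, 1'. After: A=14 B=15 C=2 D=6 ZF=0 PC=11
First time PC=11: B=15

15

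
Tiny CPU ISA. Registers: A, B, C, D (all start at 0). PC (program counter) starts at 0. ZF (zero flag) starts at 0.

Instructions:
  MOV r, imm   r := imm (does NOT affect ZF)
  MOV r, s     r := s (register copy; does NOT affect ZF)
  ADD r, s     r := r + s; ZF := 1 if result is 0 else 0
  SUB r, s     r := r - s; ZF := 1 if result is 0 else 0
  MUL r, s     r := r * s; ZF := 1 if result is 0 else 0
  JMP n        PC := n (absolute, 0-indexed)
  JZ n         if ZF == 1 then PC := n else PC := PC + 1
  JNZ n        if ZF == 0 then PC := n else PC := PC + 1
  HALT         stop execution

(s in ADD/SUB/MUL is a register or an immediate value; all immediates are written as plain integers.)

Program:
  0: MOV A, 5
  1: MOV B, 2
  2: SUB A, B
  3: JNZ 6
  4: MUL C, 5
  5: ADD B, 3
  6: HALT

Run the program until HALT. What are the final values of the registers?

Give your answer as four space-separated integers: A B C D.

Step 1: PC=0 exec 'MOV A, 5'. After: A=5 B=0 C=0 D=0 ZF=0 PC=1
Step 2: PC=1 exec 'MOV B, 2'. After: A=5 B=2 C=0 D=0 ZF=0 PC=2
Step 3: PC=2 exec 'SUB A, B'. After: A=3 B=2 C=0 D=0 ZF=0 PC=3
Step 4: PC=3 exec 'JNZ 6'. After: A=3 B=2 C=0 D=0 ZF=0 PC=6
Step 5: PC=6 exec 'HALT'. After: A=3 B=2 C=0 D=0 ZF=0 PC=6 HALTED

Answer: 3 2 0 0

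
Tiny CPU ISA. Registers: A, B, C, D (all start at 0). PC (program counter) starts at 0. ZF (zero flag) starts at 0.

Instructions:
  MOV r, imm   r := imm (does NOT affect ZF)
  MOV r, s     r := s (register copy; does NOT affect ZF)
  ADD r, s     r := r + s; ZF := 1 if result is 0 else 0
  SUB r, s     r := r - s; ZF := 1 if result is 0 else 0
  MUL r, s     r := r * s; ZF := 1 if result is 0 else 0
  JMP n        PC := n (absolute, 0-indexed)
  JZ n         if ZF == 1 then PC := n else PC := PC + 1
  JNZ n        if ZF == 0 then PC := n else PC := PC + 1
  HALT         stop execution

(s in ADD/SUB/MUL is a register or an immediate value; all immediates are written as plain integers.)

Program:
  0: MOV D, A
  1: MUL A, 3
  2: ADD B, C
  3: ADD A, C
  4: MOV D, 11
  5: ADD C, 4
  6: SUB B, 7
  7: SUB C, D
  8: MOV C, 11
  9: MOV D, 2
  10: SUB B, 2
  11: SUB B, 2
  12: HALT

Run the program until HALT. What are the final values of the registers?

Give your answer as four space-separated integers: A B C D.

Answer: 0 -11 11 2

Derivation:
Step 1: PC=0 exec 'MOV D, A'. After: A=0 B=0 C=0 D=0 ZF=0 PC=1
Step 2: PC=1 exec 'MUL A, 3'. After: A=0 B=0 C=0 D=0 ZF=1 PC=2
Step 3: PC=2 exec 'ADD B, C'. After: A=0 B=0 C=0 D=0 ZF=1 PC=3
Step 4: PC=3 exec 'ADD A, C'. After: A=0 B=0 C=0 D=0 ZF=1 PC=4
Step 5: PC=4 exec 'MOV D, 11'. After: A=0 B=0 C=0 D=11 ZF=1 PC=5
Step 6: PC=5 exec 'ADD C, 4'. After: A=0 B=0 C=4 D=11 ZF=0 PC=6
Step 7: PC=6 exec 'SUB B, 7'. After: A=0 B=-7 C=4 D=11 ZF=0 PC=7
Step 8: PC=7 exec 'SUB C, D'. After: A=0 B=-7 C=-7 D=11 ZF=0 PC=8
Step 9: PC=8 exec 'MOV C, 11'. After: A=0 B=-7 C=11 D=11 ZF=0 PC=9
Step 10: PC=9 exec 'MOV D, 2'. After: A=0 B=-7 C=11 D=2 ZF=0 PC=10
Step 11: PC=10 exec 'SUB B, 2'. After: A=0 B=-9 C=11 D=2 ZF=0 PC=11
Step 12: PC=11 exec 'SUB B, 2'. After: A=0 B=-11 C=11 D=2 ZF=0 PC=12
Step 13: PC=12 exec 'HALT'. After: A=0 B=-11 C=11 D=2 ZF=0 PC=12 HALTED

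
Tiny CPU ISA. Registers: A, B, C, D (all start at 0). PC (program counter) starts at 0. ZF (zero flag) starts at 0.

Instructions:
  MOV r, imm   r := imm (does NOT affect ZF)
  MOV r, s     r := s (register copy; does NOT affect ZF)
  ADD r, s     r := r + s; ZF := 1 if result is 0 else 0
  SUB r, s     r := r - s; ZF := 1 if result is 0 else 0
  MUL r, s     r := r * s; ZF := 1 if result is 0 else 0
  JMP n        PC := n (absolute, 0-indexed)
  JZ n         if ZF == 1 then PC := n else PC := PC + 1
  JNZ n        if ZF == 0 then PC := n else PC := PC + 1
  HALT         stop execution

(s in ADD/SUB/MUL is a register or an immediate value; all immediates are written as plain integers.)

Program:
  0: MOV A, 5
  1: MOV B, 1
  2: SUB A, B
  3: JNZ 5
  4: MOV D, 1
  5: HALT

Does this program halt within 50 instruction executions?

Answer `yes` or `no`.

Step 1: PC=0 exec 'MOV A, 5'. After: A=5 B=0 C=0 D=0 ZF=0 PC=1
Step 2: PC=1 exec 'MOV B, 1'. After: A=5 B=1 C=0 D=0 ZF=0 PC=2
Step 3: PC=2 exec 'SUB A, B'. After: A=4 B=1 C=0 D=0 ZF=0 PC=3
Step 4: PC=3 exec 'JNZ 5'. After: A=4 B=1 C=0 D=0 ZF=0 PC=5
Step 5: PC=5 exec 'HALT'. After: A=4 B=1 C=0 D=0 ZF=0 PC=5 HALTED

Answer: yes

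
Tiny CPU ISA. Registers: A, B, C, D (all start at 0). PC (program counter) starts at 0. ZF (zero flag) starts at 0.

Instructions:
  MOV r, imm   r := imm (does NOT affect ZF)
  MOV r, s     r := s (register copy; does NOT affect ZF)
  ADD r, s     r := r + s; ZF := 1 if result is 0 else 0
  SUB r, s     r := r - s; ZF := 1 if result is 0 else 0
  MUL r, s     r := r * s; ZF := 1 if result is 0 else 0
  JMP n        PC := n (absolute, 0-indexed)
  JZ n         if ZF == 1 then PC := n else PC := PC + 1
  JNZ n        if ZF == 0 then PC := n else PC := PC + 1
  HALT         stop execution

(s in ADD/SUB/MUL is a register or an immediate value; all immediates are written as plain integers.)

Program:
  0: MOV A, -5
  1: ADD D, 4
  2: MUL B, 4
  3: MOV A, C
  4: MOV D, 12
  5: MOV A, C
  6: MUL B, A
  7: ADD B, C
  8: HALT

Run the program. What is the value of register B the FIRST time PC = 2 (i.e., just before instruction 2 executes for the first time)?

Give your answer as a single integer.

Step 1: PC=0 exec 'MOV A, -5'. After: A=-5 B=0 C=0 D=0 ZF=0 PC=1
Step 2: PC=1 exec 'ADD D, 4'. After: A=-5 B=0 C=0 D=4 ZF=0 PC=2
First time PC=2: B=0

0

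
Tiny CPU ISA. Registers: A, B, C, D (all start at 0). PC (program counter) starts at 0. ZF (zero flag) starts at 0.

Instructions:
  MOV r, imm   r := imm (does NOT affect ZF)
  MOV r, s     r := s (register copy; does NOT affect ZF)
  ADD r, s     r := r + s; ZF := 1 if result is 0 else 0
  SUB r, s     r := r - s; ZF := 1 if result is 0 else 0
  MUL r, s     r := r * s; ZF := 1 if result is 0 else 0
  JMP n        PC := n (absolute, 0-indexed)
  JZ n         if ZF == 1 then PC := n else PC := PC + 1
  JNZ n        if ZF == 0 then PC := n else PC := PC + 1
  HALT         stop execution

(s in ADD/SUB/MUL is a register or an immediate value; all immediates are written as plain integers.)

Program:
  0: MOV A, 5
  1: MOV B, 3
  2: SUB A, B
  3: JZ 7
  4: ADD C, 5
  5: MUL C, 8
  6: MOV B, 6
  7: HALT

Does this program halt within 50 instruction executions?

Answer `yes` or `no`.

Step 1: PC=0 exec 'MOV A, 5'. After: A=5 B=0 C=0 D=0 ZF=0 PC=1
Step 2: PC=1 exec 'MOV B, 3'. After: A=5 B=3 C=0 D=0 ZF=0 PC=2
Step 3: PC=2 exec 'SUB A, B'. After: A=2 B=3 C=0 D=0 ZF=0 PC=3
Step 4: PC=3 exec 'JZ 7'. After: A=2 B=3 C=0 D=0 ZF=0 PC=4
Step 5: PC=4 exec 'ADD C, 5'. After: A=2 B=3 C=5 D=0 ZF=0 PC=5
Step 6: PC=5 exec 'MUL C, 8'. After: A=2 B=3 C=40 D=0 ZF=0 PC=6
Step 7: PC=6 exec 'MOV B, 6'. After: A=2 B=6 C=40 D=0 ZF=0 PC=7
Step 8: PC=7 exec 'HALT'. After: A=2 B=6 C=40 D=0 ZF=0 PC=7 HALTED

Answer: yes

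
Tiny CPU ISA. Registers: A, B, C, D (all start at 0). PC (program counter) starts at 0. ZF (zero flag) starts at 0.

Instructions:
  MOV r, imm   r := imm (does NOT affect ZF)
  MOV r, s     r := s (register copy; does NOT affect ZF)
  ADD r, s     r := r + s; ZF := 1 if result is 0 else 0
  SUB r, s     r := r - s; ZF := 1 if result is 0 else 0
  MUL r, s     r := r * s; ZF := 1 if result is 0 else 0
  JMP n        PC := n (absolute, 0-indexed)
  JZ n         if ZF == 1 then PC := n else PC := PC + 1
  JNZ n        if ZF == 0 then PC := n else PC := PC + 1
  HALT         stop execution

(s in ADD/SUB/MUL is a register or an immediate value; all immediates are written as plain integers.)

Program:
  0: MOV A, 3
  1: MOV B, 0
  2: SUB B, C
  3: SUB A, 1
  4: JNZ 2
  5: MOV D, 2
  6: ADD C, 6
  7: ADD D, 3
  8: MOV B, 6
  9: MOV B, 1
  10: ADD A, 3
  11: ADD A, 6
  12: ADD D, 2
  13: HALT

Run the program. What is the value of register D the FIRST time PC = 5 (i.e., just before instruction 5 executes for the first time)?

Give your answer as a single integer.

Step 1: PC=0 exec 'MOV A, 3'. After: A=3 B=0 C=0 D=0 ZF=0 PC=1
Step 2: PC=1 exec 'MOV B, 0'. After: A=3 B=0 C=0 D=0 ZF=0 PC=2
Step 3: PC=2 exec 'SUB B, C'. After: A=3 B=0 C=0 D=0 ZF=1 PC=3
Step 4: PC=3 exec 'SUB A, 1'. After: A=2 B=0 C=0 D=0 ZF=0 PC=4
Step 5: PC=4 exec 'JNZ 2'. After: A=2 B=0 C=0 D=0 ZF=0 PC=2
Step 6: PC=2 exec 'SUB B, C'. After: A=2 B=0 C=0 D=0 ZF=1 PC=3
Step 7: PC=3 exec 'SUB A, 1'. After: A=1 B=0 C=0 D=0 ZF=0 PC=4
Step 8: PC=4 exec 'JNZ 2'. After: A=1 B=0 C=0 D=0 ZF=0 PC=2
Step 9: PC=2 exec 'SUB B, C'. After: A=1 B=0 C=0 D=0 ZF=1 PC=3
Step 10: PC=3 exec 'SUB A, 1'. After: A=0 B=0 C=0 D=0 ZF=1 PC=4
Step 11: PC=4 exec 'JNZ 2'. After: A=0 B=0 C=0 D=0 ZF=1 PC=5
First time PC=5: D=0

0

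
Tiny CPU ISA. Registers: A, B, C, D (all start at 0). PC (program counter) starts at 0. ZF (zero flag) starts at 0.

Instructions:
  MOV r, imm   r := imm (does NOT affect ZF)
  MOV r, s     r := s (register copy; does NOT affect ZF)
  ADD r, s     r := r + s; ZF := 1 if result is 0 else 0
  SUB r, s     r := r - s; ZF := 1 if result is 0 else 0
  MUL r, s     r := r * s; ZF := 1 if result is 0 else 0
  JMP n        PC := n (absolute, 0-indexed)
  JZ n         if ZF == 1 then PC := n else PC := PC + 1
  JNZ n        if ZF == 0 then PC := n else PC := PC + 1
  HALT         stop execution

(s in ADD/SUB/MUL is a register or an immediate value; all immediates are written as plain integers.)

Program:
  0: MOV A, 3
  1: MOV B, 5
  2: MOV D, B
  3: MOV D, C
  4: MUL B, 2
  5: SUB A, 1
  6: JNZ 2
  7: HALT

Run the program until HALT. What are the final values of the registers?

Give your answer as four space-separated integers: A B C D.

Answer: 0 40 0 0

Derivation:
Step 1: PC=0 exec 'MOV A, 3'. After: A=3 B=0 C=0 D=0 ZF=0 PC=1
Step 2: PC=1 exec 'MOV B, 5'. After: A=3 B=5 C=0 D=0 ZF=0 PC=2
Step 3: PC=2 exec 'MOV D, B'. After: A=3 B=5 C=0 D=5 ZF=0 PC=3
Step 4: PC=3 exec 'MOV D, C'. After: A=3 B=5 C=0 D=0 ZF=0 PC=4
Step 5: PC=4 exec 'MUL B, 2'. After: A=3 B=10 C=0 D=0 ZF=0 PC=5
Step 6: PC=5 exec 'SUB A, 1'. After: A=2 B=10 C=0 D=0 ZF=0 PC=6
Step 7: PC=6 exec 'JNZ 2'. After: A=2 B=10 C=0 D=0 ZF=0 PC=2
Step 8: PC=2 exec 'MOV D, B'. After: A=2 B=10 C=0 D=10 ZF=0 PC=3
Step 9: PC=3 exec 'MOV D, C'. After: A=2 B=10 C=0 D=0 ZF=0 PC=4
Step 10: PC=4 exec 'MUL B, 2'. After: A=2 B=20 C=0 D=0 ZF=0 PC=5
Step 11: PC=5 exec 'SUB A, 1'. After: A=1 B=20 C=0 D=0 ZF=0 PC=6
Step 12: PC=6 exec 'JNZ 2'. After: A=1 B=20 C=0 D=0 ZF=0 PC=2
Step 13: PC=2 exec 'MOV D, B'. After: A=1 B=20 C=0 D=20 ZF=0 PC=3
Step 14: PC=3 exec 'MOV D, C'. After: A=1 B=20 C=0 D=0 ZF=0 PC=4
Step 15: PC=4 exec 'MUL B, 2'. After: A=1 B=40 C=0 D=0 ZF=0 PC=5
Step 16: PC=5 exec 'SUB A, 1'. After: A=0 B=40 C=0 D=0 ZF=1 PC=6
Step 17: PC=6 exec 'JNZ 2'. After: A=0 B=40 C=0 D=0 ZF=1 PC=7
Step 18: PC=7 exec 'HALT'. After: A=0 B=40 C=0 D=0 ZF=1 PC=7 HALTED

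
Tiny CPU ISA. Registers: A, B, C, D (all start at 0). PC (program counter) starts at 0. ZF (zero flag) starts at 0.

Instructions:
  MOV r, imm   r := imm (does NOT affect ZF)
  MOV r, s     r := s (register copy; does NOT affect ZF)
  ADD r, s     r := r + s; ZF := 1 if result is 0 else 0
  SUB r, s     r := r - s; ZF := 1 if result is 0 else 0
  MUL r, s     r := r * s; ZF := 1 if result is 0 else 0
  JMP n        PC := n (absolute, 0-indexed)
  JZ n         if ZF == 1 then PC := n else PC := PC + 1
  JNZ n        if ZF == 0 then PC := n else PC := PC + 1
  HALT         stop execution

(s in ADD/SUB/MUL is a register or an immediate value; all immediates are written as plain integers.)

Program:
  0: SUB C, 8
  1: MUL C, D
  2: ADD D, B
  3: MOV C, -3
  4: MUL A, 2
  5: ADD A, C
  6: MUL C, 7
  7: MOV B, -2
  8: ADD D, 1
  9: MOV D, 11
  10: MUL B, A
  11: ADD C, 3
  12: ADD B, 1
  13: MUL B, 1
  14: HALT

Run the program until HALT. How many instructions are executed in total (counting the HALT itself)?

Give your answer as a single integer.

Answer: 15

Derivation:
Step 1: PC=0 exec 'SUB C, 8'. After: A=0 B=0 C=-8 D=0 ZF=0 PC=1
Step 2: PC=1 exec 'MUL C, D'. After: A=0 B=0 C=0 D=0 ZF=1 PC=2
Step 3: PC=2 exec 'ADD D, B'. After: A=0 B=0 C=0 D=0 ZF=1 PC=3
Step 4: PC=3 exec 'MOV C, -3'. After: A=0 B=0 C=-3 D=0 ZF=1 PC=4
Step 5: PC=4 exec 'MUL A, 2'. After: A=0 B=0 C=-3 D=0 ZF=1 PC=5
Step 6: PC=5 exec 'ADD A, C'. After: A=-3 B=0 C=-3 D=0 ZF=0 PC=6
Step 7: PC=6 exec 'MUL C, 7'. After: A=-3 B=0 C=-21 D=0 ZF=0 PC=7
Step 8: PC=7 exec 'MOV B, -2'. After: A=-3 B=-2 C=-21 D=0 ZF=0 PC=8
Step 9: PC=8 exec 'ADD D, 1'. After: A=-3 B=-2 C=-21 D=1 ZF=0 PC=9
Step 10: PC=9 exec 'MOV D, 11'. After: A=-3 B=-2 C=-21 D=11 ZF=0 PC=10
Step 11: PC=10 exec 'MUL B, A'. After: A=-3 B=6 C=-21 D=11 ZF=0 PC=11
Step 12: PC=11 exec 'ADD C, 3'. After: A=-3 B=6 C=-18 D=11 ZF=0 PC=12
Step 13: PC=12 exec 'ADD B, 1'. After: A=-3 B=7 C=-18 D=11 ZF=0 PC=13
Step 14: PC=13 exec 'MUL B, 1'. After: A=-3 B=7 C=-18 D=11 ZF=0 PC=14
Step 15: PC=14 exec 'HALT'. After: A=-3 B=7 C=-18 D=11 ZF=0 PC=14 HALTED
Total instructions executed: 15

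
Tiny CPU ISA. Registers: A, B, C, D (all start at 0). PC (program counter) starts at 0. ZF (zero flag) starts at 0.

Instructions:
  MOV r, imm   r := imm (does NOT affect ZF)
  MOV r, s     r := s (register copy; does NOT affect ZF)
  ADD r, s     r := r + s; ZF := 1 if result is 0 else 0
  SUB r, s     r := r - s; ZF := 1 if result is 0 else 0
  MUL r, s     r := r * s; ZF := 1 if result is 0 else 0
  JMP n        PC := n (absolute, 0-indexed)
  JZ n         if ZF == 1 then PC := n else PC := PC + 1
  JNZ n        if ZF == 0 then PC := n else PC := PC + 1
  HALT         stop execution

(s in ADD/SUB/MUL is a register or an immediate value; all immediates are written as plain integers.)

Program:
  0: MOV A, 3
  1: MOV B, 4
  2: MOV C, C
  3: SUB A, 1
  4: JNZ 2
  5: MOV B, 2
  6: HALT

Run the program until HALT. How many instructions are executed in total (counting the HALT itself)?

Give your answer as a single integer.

Answer: 13

Derivation:
Step 1: PC=0 exec 'MOV A, 3'. After: A=3 B=0 C=0 D=0 ZF=0 PC=1
Step 2: PC=1 exec 'MOV B, 4'. After: A=3 B=4 C=0 D=0 ZF=0 PC=2
Step 3: PC=2 exec 'MOV C, C'. After: A=3 B=4 C=0 D=0 ZF=0 PC=3
Step 4: PC=3 exec 'SUB A, 1'. After: A=2 B=4 C=0 D=0 ZF=0 PC=4
Step 5: PC=4 exec 'JNZ 2'. After: A=2 B=4 C=0 D=0 ZF=0 PC=2
Step 6: PC=2 exec 'MOV C, C'. After: A=2 B=4 C=0 D=0 ZF=0 PC=3
Step 7: PC=3 exec 'SUB A, 1'. After: A=1 B=4 C=0 D=0 ZF=0 PC=4
Step 8: PC=4 exec 'JNZ 2'. After: A=1 B=4 C=0 D=0 ZF=0 PC=2
Step 9: PC=2 exec 'MOV C, C'. After: A=1 B=4 C=0 D=0 ZF=0 PC=3
Step 10: PC=3 exec 'SUB A, 1'. After: A=0 B=4 C=0 D=0 ZF=1 PC=4
Step 11: PC=4 exec 'JNZ 2'. After: A=0 B=4 C=0 D=0 ZF=1 PC=5
Step 12: PC=5 exec 'MOV B, 2'. After: A=0 B=2 C=0 D=0 ZF=1 PC=6
Step 13: PC=6 exec 'HALT'. After: A=0 B=2 C=0 D=0 ZF=1 PC=6 HALTED
Total instructions executed: 13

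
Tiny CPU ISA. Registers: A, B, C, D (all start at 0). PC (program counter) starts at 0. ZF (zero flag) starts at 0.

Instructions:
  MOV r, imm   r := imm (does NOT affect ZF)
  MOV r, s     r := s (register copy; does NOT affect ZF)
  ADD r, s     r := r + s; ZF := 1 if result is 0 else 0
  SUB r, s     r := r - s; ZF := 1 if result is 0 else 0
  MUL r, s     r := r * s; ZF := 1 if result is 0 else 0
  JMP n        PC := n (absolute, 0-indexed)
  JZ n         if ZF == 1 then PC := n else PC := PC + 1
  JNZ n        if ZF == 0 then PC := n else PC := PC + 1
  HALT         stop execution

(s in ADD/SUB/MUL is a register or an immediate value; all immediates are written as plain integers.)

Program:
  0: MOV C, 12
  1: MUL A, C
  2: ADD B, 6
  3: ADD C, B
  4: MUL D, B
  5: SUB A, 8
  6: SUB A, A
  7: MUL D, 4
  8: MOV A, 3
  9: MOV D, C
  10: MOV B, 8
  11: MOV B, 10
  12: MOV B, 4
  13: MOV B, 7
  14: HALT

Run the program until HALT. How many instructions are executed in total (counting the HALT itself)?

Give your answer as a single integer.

Answer: 15

Derivation:
Step 1: PC=0 exec 'MOV C, 12'. After: A=0 B=0 C=12 D=0 ZF=0 PC=1
Step 2: PC=1 exec 'MUL A, C'. After: A=0 B=0 C=12 D=0 ZF=1 PC=2
Step 3: PC=2 exec 'ADD B, 6'. After: A=0 B=6 C=12 D=0 ZF=0 PC=3
Step 4: PC=3 exec 'ADD C, B'. After: A=0 B=6 C=18 D=0 ZF=0 PC=4
Step 5: PC=4 exec 'MUL D, B'. After: A=0 B=6 C=18 D=0 ZF=1 PC=5
Step 6: PC=5 exec 'SUB A, 8'. After: A=-8 B=6 C=18 D=0 ZF=0 PC=6
Step 7: PC=6 exec 'SUB A, A'. After: A=0 B=6 C=18 D=0 ZF=1 PC=7
Step 8: PC=7 exec 'MUL D, 4'. After: A=0 B=6 C=18 D=0 ZF=1 PC=8
Step 9: PC=8 exec 'MOV A, 3'. After: A=3 B=6 C=18 D=0 ZF=1 PC=9
Step 10: PC=9 exec 'MOV D, C'. After: A=3 B=6 C=18 D=18 ZF=1 PC=10
Step 11: PC=10 exec 'MOV B, 8'. After: A=3 B=8 C=18 D=18 ZF=1 PC=11
Step 12: PC=11 exec 'MOV B, 10'. After: A=3 B=10 C=18 D=18 ZF=1 PC=12
Step 13: PC=12 exec 'MOV B, 4'. After: A=3 B=4 C=18 D=18 ZF=1 PC=13
Step 14: PC=13 exec 'MOV B, 7'. After: A=3 B=7 C=18 D=18 ZF=1 PC=14
Step 15: PC=14 exec 'HALT'. After: A=3 B=7 C=18 D=18 ZF=1 PC=14 HALTED
Total instructions executed: 15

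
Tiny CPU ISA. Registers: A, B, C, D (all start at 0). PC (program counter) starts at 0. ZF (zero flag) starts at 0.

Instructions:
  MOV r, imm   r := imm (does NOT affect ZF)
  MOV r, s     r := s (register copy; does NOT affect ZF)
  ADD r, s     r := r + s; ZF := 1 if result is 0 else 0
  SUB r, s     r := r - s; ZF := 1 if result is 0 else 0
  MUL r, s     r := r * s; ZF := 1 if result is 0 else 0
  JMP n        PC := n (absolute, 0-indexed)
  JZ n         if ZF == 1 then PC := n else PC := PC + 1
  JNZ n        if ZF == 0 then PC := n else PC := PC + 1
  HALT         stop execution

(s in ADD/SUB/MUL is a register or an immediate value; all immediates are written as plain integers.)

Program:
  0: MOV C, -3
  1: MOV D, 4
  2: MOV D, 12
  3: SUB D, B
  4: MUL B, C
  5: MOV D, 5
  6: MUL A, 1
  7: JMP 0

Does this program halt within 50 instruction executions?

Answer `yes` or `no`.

Step 1: PC=0 exec 'MOV C, -3'. After: A=0 B=0 C=-3 D=0 ZF=0 PC=1
Step 2: PC=1 exec 'MOV D, 4'. After: A=0 B=0 C=-3 D=4 ZF=0 PC=2
Step 3: PC=2 exec 'MOV D, 12'. After: A=0 B=0 C=-3 D=12 ZF=0 PC=3
Step 4: PC=3 exec 'SUB D, B'. After: A=0 B=0 C=-3 D=12 ZF=0 PC=4
Step 5: PC=4 exec 'MUL B, C'. After: A=0 B=0 C=-3 D=12 ZF=1 PC=5
Step 6: PC=5 exec 'MOV D, 5'. After: A=0 B=0 C=-3 D=5 ZF=1 PC=6
Step 7: PC=6 exec 'MUL A, 1'. After: A=0 B=0 C=-3 D=5 ZF=1 PC=7
Step 8: PC=7 exec 'JMP 0'. After: A=0 B=0 C=-3 D=5 ZF=1 PC=0
Step 9: PC=0 exec 'MOV C, -3'. After: A=0 B=0 C=-3 D=5 ZF=1 PC=1
Step 10: PC=1 exec 'MOV D, 4'. After: A=0 B=0 C=-3 D=4 ZF=1 PC=2
Step 11: PC=2 exec 'MOV D, 12'. After: A=0 B=0 C=-3 D=12 ZF=1 PC=3
Step 12: PC=3 exec 'SUB D, B'. After: A=0 B=0 C=-3 D=12 ZF=0 PC=4
State after step 12 equals state after step 4: the program is in a cycle of length 8 and will never halt.

Answer: no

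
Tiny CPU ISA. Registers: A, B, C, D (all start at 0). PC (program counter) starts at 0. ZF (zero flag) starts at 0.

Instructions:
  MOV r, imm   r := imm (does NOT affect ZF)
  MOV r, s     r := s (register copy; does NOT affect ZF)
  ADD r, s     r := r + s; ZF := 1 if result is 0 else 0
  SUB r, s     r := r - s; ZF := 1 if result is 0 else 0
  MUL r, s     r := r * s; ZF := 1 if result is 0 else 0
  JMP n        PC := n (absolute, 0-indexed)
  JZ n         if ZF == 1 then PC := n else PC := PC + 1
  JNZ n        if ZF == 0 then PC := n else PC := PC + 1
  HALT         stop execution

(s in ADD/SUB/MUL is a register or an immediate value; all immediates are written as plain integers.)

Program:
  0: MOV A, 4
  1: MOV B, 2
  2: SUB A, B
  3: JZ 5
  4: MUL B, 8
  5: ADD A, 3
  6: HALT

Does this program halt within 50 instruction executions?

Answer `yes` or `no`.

Step 1: PC=0 exec 'MOV A, 4'. After: A=4 B=0 C=0 D=0 ZF=0 PC=1
Step 2: PC=1 exec 'MOV B, 2'. After: A=4 B=2 C=0 D=0 ZF=0 PC=2
Step 3: PC=2 exec 'SUB A, B'. After: A=2 B=2 C=0 D=0 ZF=0 PC=3
Step 4: PC=3 exec 'JZ 5'. After: A=2 B=2 C=0 D=0 ZF=0 PC=4
Step 5: PC=4 exec 'MUL B, 8'. After: A=2 B=16 C=0 D=0 ZF=0 PC=5
Step 6: PC=5 exec 'ADD A, 3'. After: A=5 B=16 C=0 D=0 ZF=0 PC=6
Step 7: PC=6 exec 'HALT'. After: A=5 B=16 C=0 D=0 ZF=0 PC=6 HALTED

Answer: yes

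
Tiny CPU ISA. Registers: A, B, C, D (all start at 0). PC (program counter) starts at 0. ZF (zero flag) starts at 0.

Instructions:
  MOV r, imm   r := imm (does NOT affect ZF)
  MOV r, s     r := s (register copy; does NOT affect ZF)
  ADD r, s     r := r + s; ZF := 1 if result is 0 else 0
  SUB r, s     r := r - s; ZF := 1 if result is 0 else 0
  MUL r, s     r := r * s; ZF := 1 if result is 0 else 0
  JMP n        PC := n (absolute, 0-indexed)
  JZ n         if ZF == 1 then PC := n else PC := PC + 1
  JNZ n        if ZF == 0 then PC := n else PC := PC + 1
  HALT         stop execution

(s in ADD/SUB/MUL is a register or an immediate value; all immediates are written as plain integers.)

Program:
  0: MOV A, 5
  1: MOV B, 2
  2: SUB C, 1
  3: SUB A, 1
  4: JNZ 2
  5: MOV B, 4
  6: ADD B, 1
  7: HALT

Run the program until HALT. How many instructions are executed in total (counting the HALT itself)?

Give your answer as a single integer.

Step 1: PC=0 exec 'MOV A, 5'. After: A=5 B=0 C=0 D=0 ZF=0 PC=1
Step 2: PC=1 exec 'MOV B, 2'. After: A=5 B=2 C=0 D=0 ZF=0 PC=2
Step 3: PC=2 exec 'SUB C, 1'. After: A=5 B=2 C=-1 D=0 ZF=0 PC=3
Step 4: PC=3 exec 'SUB A, 1'. After: A=4 B=2 C=-1 D=0 ZF=0 PC=4
Step 5: PC=4 exec 'JNZ 2'. After: A=4 B=2 C=-1 D=0 ZF=0 PC=2
Step 6: PC=2 exec 'SUB C, 1'. After: A=4 B=2 C=-2 D=0 ZF=0 PC=3
Step 7: PC=3 exec 'SUB A, 1'. After: A=3 B=2 C=-2 D=0 ZF=0 PC=4
Step 8: PC=4 exec 'JNZ 2'. After: A=3 B=2 C=-2 D=0 ZF=0 PC=2
Step 9: PC=2 exec 'SUB C, 1'. After: A=3 B=2 C=-3 D=0 ZF=0 PC=3
Step 10: PC=3 exec 'SUB A, 1'. After: A=2 B=2 C=-3 D=0 ZF=0 PC=4
Step 11: PC=4 exec 'JNZ 2'. After: A=2 B=2 C=-3 D=0 ZF=0 PC=2
Step 12: PC=2 exec 'SUB C, 1'. After: A=2 B=2 C=-4 D=0 ZF=0 PC=3
Step 13: PC=3 exec 'SUB A, 1'. After: A=1 B=2 C=-4 D=0 ZF=0 PC=4
Step 14: PC=4 exec 'JNZ 2'. After: A=1 B=2 C=-4 D=0 ZF=0 PC=2
Step 15: PC=2 exec 'SUB C, 1'. After: A=1 B=2 C=-5 D=0 ZF=0 PC=3
Step 16: PC=3 exec 'SUB A, 1'. After: A=0 B=2 C=-5 D=0 ZF=1 PC=4
Step 17: PC=4 exec 'JNZ 2'. After: A=0 B=2 C=-5 D=0 ZF=1 PC=5
Step 18: PC=5 exec 'MOV B, 4'. After: A=0 B=4 C=-5 D=0 ZF=1 PC=6
Step 19: PC=6 exec 'ADD B, 1'. After: A=0 B=5 C=-5 D=0 ZF=0 PC=7
Step 20: PC=7 exec 'HALT'. After: A=0 B=5 C=-5 D=0 ZF=0 PC=7 HALTED
Total instructions executed: 20

Answer: 20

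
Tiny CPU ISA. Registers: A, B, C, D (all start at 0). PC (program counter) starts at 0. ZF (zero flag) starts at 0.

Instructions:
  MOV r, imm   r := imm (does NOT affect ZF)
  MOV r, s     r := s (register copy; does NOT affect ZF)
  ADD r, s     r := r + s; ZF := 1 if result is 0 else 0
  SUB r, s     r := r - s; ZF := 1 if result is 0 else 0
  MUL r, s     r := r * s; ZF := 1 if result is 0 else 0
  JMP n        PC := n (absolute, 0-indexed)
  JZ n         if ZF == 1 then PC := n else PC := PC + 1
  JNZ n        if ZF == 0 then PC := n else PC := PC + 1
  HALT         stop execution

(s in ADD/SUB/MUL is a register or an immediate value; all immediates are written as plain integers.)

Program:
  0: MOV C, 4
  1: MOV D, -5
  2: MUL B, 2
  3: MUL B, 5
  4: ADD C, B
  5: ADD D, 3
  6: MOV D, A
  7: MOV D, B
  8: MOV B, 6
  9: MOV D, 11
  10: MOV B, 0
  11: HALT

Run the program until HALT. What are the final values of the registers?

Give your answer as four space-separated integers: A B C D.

Answer: 0 0 4 11

Derivation:
Step 1: PC=0 exec 'MOV C, 4'. After: A=0 B=0 C=4 D=0 ZF=0 PC=1
Step 2: PC=1 exec 'MOV D, -5'. After: A=0 B=0 C=4 D=-5 ZF=0 PC=2
Step 3: PC=2 exec 'MUL B, 2'. After: A=0 B=0 C=4 D=-5 ZF=1 PC=3
Step 4: PC=3 exec 'MUL B, 5'. After: A=0 B=0 C=4 D=-5 ZF=1 PC=4
Step 5: PC=4 exec 'ADD C, B'. After: A=0 B=0 C=4 D=-5 ZF=0 PC=5
Step 6: PC=5 exec 'ADD D, 3'. After: A=0 B=0 C=4 D=-2 ZF=0 PC=6
Step 7: PC=6 exec 'MOV D, A'. After: A=0 B=0 C=4 D=0 ZF=0 PC=7
Step 8: PC=7 exec 'MOV D, B'. After: A=0 B=0 C=4 D=0 ZF=0 PC=8
Step 9: PC=8 exec 'MOV B, 6'. After: A=0 B=6 C=4 D=0 ZF=0 PC=9
Step 10: PC=9 exec 'MOV D, 11'. After: A=0 B=6 C=4 D=11 ZF=0 PC=10
Step 11: PC=10 exec 'MOV B, 0'. After: A=0 B=0 C=4 D=11 ZF=0 PC=11
Step 12: PC=11 exec 'HALT'. After: A=0 B=0 C=4 D=11 ZF=0 PC=11 HALTED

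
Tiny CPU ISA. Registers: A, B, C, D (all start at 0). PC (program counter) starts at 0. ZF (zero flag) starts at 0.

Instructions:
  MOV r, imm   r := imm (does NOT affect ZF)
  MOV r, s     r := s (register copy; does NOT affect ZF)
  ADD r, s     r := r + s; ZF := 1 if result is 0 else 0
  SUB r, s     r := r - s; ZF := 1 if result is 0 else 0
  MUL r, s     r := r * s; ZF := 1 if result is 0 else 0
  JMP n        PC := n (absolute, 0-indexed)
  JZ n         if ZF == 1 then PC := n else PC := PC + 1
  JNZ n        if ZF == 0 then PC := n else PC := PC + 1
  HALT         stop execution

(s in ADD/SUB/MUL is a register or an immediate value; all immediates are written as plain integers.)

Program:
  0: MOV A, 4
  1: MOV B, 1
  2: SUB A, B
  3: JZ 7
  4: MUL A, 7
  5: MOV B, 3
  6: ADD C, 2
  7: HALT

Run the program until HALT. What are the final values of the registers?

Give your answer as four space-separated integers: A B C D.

Step 1: PC=0 exec 'MOV A, 4'. After: A=4 B=0 C=0 D=0 ZF=0 PC=1
Step 2: PC=1 exec 'MOV B, 1'. After: A=4 B=1 C=0 D=0 ZF=0 PC=2
Step 3: PC=2 exec 'SUB A, B'. After: A=3 B=1 C=0 D=0 ZF=0 PC=3
Step 4: PC=3 exec 'JZ 7'. After: A=3 B=1 C=0 D=0 ZF=0 PC=4
Step 5: PC=4 exec 'MUL A, 7'. After: A=21 B=1 C=0 D=0 ZF=0 PC=5
Step 6: PC=5 exec 'MOV B, 3'. After: A=21 B=3 C=0 D=0 ZF=0 PC=6
Step 7: PC=6 exec 'ADD C, 2'. After: A=21 B=3 C=2 D=0 ZF=0 PC=7
Step 8: PC=7 exec 'HALT'. After: A=21 B=3 C=2 D=0 ZF=0 PC=7 HALTED

Answer: 21 3 2 0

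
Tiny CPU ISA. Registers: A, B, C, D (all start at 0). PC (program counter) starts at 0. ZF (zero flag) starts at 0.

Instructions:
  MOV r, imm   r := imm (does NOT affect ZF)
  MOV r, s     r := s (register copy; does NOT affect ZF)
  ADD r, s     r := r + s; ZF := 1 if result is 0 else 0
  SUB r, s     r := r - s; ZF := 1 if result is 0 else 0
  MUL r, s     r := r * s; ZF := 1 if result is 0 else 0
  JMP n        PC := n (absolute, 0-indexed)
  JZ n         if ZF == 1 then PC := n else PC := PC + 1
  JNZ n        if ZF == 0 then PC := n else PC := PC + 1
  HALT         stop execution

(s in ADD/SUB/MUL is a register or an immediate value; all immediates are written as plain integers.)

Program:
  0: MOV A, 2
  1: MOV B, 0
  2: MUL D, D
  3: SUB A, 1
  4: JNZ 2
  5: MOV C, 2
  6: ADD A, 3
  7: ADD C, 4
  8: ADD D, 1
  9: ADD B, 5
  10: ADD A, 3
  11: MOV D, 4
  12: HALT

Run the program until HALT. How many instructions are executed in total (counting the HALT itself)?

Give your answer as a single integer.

Answer: 16

Derivation:
Step 1: PC=0 exec 'MOV A, 2'. After: A=2 B=0 C=0 D=0 ZF=0 PC=1
Step 2: PC=1 exec 'MOV B, 0'. After: A=2 B=0 C=0 D=0 ZF=0 PC=2
Step 3: PC=2 exec 'MUL D, D'. After: A=2 B=0 C=0 D=0 ZF=1 PC=3
Step 4: PC=3 exec 'SUB A, 1'. After: A=1 B=0 C=0 D=0 ZF=0 PC=4
Step 5: PC=4 exec 'JNZ 2'. After: A=1 B=0 C=0 D=0 ZF=0 PC=2
Step 6: PC=2 exec 'MUL D, D'. After: A=1 B=0 C=0 D=0 ZF=1 PC=3
Step 7: PC=3 exec 'SUB A, 1'. After: A=0 B=0 C=0 D=0 ZF=1 PC=4
Step 8: PC=4 exec 'JNZ 2'. After: A=0 B=0 C=0 D=0 ZF=1 PC=5
Step 9: PC=5 exec 'MOV C, 2'. After: A=0 B=0 C=2 D=0 ZF=1 PC=6
Step 10: PC=6 exec 'ADD A, 3'. After: A=3 B=0 C=2 D=0 ZF=0 PC=7
Step 11: PC=7 exec 'ADD C, 4'. After: A=3 B=0 C=6 D=0 ZF=0 PC=8
Step 12: PC=8 exec 'ADD D, 1'. After: A=3 B=0 C=6 D=1 ZF=0 PC=9
Step 13: PC=9 exec 'ADD B, 5'. After: A=3 B=5 C=6 D=1 ZF=0 PC=10
Step 14: PC=10 exec 'ADD A, 3'. After: A=6 B=5 C=6 D=1 ZF=0 PC=11
Step 15: PC=11 exec 'MOV D, 4'. After: A=6 B=5 C=6 D=4 ZF=0 PC=12
Step 16: PC=12 exec 'HALT'. After: A=6 B=5 C=6 D=4 ZF=0 PC=12 HALTED
Total instructions executed: 16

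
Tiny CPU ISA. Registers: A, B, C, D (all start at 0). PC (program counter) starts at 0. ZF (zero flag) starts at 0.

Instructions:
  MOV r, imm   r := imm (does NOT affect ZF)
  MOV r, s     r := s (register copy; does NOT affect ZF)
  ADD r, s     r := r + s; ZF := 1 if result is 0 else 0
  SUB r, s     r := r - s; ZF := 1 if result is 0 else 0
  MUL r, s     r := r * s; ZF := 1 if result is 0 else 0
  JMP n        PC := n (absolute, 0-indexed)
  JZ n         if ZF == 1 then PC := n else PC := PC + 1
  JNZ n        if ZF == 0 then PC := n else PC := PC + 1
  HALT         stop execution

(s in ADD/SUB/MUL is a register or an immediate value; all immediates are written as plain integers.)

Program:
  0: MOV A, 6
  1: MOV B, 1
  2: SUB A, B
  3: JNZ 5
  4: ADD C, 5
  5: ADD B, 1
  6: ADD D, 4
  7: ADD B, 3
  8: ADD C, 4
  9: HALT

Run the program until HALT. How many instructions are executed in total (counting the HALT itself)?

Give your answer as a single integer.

Step 1: PC=0 exec 'MOV A, 6'. After: A=6 B=0 C=0 D=0 ZF=0 PC=1
Step 2: PC=1 exec 'MOV B, 1'. After: A=6 B=1 C=0 D=0 ZF=0 PC=2
Step 3: PC=2 exec 'SUB A, B'. After: A=5 B=1 C=0 D=0 ZF=0 PC=3
Step 4: PC=3 exec 'JNZ 5'. After: A=5 B=1 C=0 D=0 ZF=0 PC=5
Step 5: PC=5 exec 'ADD B, 1'. After: A=5 B=2 C=0 D=0 ZF=0 PC=6
Step 6: PC=6 exec 'ADD D, 4'. After: A=5 B=2 C=0 D=4 ZF=0 PC=7
Step 7: PC=7 exec 'ADD B, 3'. After: A=5 B=5 C=0 D=4 ZF=0 PC=8
Step 8: PC=8 exec 'ADD C, 4'. After: A=5 B=5 C=4 D=4 ZF=0 PC=9
Step 9: PC=9 exec 'HALT'. After: A=5 B=5 C=4 D=4 ZF=0 PC=9 HALTED
Total instructions executed: 9

Answer: 9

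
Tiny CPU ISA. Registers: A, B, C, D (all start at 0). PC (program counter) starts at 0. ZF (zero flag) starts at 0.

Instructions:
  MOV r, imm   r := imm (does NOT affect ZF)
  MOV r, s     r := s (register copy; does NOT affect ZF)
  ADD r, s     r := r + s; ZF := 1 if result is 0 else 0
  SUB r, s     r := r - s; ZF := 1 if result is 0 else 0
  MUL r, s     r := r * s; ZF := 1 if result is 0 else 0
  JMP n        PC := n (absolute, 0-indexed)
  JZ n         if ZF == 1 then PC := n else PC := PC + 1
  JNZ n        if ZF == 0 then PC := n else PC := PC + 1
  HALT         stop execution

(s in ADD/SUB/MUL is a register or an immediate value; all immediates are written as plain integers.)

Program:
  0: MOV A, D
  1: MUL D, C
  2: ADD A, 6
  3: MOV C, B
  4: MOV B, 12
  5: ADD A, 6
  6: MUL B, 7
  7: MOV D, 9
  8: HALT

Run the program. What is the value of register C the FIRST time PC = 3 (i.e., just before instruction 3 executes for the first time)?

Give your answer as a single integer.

Step 1: PC=0 exec 'MOV A, D'. After: A=0 B=0 C=0 D=0 ZF=0 PC=1
Step 2: PC=1 exec 'MUL D, C'. After: A=0 B=0 C=0 D=0 ZF=1 PC=2
Step 3: PC=2 exec 'ADD A, 6'. After: A=6 B=0 C=0 D=0 ZF=0 PC=3
First time PC=3: C=0

0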